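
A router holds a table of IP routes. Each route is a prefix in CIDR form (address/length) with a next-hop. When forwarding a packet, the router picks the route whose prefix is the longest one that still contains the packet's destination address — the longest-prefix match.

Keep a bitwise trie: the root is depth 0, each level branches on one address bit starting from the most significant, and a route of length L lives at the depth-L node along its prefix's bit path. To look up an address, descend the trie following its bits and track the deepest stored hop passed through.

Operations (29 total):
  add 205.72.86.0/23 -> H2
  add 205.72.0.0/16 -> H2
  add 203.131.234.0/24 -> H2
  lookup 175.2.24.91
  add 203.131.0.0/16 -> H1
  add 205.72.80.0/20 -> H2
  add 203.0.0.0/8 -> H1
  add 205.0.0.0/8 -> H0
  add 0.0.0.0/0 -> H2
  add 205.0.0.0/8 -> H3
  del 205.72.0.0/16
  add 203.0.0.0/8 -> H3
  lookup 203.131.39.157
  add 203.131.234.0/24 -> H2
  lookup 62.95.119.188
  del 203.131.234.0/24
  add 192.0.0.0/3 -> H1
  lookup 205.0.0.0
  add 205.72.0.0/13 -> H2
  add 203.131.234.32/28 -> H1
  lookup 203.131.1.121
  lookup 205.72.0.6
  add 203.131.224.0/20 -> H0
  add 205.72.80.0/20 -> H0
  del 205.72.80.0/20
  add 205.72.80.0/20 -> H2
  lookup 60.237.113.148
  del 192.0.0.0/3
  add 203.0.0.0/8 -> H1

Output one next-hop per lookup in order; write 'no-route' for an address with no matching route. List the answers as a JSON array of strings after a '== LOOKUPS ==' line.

Process each operation:
  add 205.72.86.0/23 -> H2 at depth 23
  add 205.72.0.0/16 -> H2 at depth 16
  add 203.131.234.0/24 -> H2 at depth 24
  Q 175.2.24.91: descend 1 ; hops seen [∅] ; pick no-route
  add 203.131.0.0/16 -> H1 at depth 16
  add 205.72.80.0/20 -> H2 at depth 20
  add 203.0.0.0/8 -> H1 at depth 8
  add 205.0.0.0/8 -> H0 at depth 8
  add 0.0.0.0/0 -> H2 at depth 0
  add 205.0.0.0/8 -> H3 at depth 8
  del 205.72.0.0/16 (clear depth 16)
  add 203.0.0.0/8 -> H3 at depth 8
  Q 203.131.39.157: descend 1100101110000011 ; hops seen [H2,H3,H1] ; pick H1
  add 203.131.234.0/24 -> H2 at depth 24
  Q 62.95.119.188: descend ε ; hops seen [H2] ; pick H2
  del 203.131.234.0/24 (clear depth 24)
  add 192.0.0.0/3 -> H1 at depth 3
  Q 205.0.0.0: descend 110011010 ; hops seen [H2,H1,H3] ; pick H3
  add 205.72.0.0/13 -> H2 at depth 13
  add 203.131.234.32/28 -> H1 at depth 28
  Q 203.131.1.121: descend 1100101110000011 ; hops seen [H2,H1,H3,H1] ; pick H1
  Q 205.72.0.6: descend 11001101010010000 ; hops seen [H2,H1,H3,H2] ; pick H2
  add 203.131.224.0/20 -> H0 at depth 20
  add 205.72.80.0/20 -> H0 at depth 20
  del 205.72.80.0/20 (clear depth 20)
  add 205.72.80.0/20 -> H2 at depth 20
  Q 60.237.113.148: descend ε ; hops seen [H2] ; pick H2
  del 192.0.0.0/3 (clear depth 3)
  add 203.0.0.0/8 -> H1 at depth 8

== LOOKUPS ==
["no-route","H1","H2","H3","H1","H2","H2"]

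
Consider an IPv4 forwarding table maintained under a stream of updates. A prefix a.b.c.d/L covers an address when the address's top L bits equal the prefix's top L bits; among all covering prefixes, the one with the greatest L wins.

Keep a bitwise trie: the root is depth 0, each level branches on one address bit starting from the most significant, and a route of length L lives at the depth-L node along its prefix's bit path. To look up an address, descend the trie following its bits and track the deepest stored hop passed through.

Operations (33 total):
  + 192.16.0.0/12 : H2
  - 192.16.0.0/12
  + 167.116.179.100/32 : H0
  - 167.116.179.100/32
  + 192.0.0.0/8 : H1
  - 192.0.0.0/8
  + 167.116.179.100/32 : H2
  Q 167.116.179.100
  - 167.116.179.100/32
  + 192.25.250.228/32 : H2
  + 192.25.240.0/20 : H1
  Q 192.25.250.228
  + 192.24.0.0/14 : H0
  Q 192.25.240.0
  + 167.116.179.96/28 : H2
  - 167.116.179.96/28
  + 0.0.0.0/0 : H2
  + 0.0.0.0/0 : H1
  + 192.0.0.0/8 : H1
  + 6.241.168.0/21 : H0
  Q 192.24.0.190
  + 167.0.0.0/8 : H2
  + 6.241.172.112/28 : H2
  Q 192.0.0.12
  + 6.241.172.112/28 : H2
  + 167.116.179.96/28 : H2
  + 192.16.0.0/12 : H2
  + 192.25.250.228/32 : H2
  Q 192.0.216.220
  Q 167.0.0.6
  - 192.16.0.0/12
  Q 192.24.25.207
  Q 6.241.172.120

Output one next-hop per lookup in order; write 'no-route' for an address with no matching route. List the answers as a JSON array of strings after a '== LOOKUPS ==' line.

Trace:
  + 192.16.0.0/12 (H2) depth=12
  - 192.16.0.0/12 clear@12
  + 167.116.179.100/32 (H0) depth=32
  - 167.116.179.100/32 clear@32
  + 192.0.0.0/8 (H1) depth=8
  - 192.0.0.0/8 clear@8
  + 167.116.179.100/32 (H2) depth=32
  lookup 167.116.179.100: bits 10100111011101001011001101100100 walk d0:-→d1:-→d2:-→d3:-→d4:-→d5:-→d6:-→d7:-→d8:-→d9:-→d10:-→d11:-→d12:-→d13:-→d14:-→d15:-→d16:-→d17:-→d18:-→d19:-→d20:-→d21:-→d22:-→d23:-→d24:-→d25:-→d26:-→d27:-→d28:-→d29:-→d30:-→d31:-→d32:H2 -> H2
  - 167.116.179.100/32 clear@32
  + 192.25.250.228/32 (H2) depth=32
  + 192.25.240.0/20 (H1) depth=20
  lookup 192.25.250.228: bits 11000000000110011111101011100100 walk d0:-→d1:-→d2:-→d3:-→d4:-→d5:-→d6:-→d7:-→d8:-→d9:-→d10:-→d11:-→d12:-→d13:-→d14:-→d15:-→d16:-→d17:-→d18:-→d19:-→d20:H1→d21:-→d22:-→d23:-→d24:-→d25:-→d26:-→d27:-→d28:-→d29:-→d30:-→d31:-→d32:H2 -> H2
  + 192.24.0.0/14 (H0) depth=14
  lookup 192.25.240.0: bits 11000000000110011111 walk d0:-→d1:-→d2:-→d3:-→d4:-→d5:-→d6:-→d7:-→d8:-→d9:-→d10:-→d11:-→d12:-→d13:-→d14:H0→d15:-→d16:-→d17:-→d18:-→d19:-→d20:H1 -> H1
  + 167.116.179.96/28 (H2) depth=28
  - 167.116.179.96/28 clear@28
  + 0.0.0.0/0 (H2) depth=0
  + 0.0.0.0/0 (H1) depth=0
  + 192.0.0.0/8 (H1) depth=8
  + 6.241.168.0/21 (H0) depth=21
  lookup 192.24.0.190: bits 110000000001100 walk d0:H1→d1:-→d2:-→d3:-→d4:-→d5:-→d6:-→d7:-→d8:H1→d9:-→d10:-→d11:-→d12:-→d13:-→d14:H0→d15:- -> H0
  + 167.0.0.0/8 (H2) depth=8
  + 6.241.172.112/28 (H2) depth=28
  lookup 192.0.0.12: bits 11000000000 walk d0:H1→d1:-→d2:-→d3:-→d4:-→d5:-→d6:-→d7:-→d8:H1→d9:-→d10:-→d11:- -> H1
  + 6.241.172.112/28 (H2) depth=28
  + 167.116.179.96/28 (H2) depth=28
  + 192.16.0.0/12 (H2) depth=12
  + 192.25.250.228/32 (H2) depth=32
  lookup 192.0.216.220: bits 11000000000 walk d0:H1→d1:-→d2:-→d3:-→d4:-→d5:-→d6:-→d7:-→d8:H1→d9:-→d10:-→d11:- -> H1
  lookup 167.0.0.6: bits 101001110 walk d0:H1→d1:-→d2:-→d3:-→d4:-→d5:-→d6:-→d7:-→d8:H2→d9:- -> H2
  - 192.16.0.0/12 clear@12
  lookup 192.24.25.207: bits 110000000001100 walk d0:H1→d1:-→d2:-→d3:-→d4:-→d5:-→d6:-→d7:-→d8:H1→d9:-→d10:-→d11:-→d12:-→d13:-→d14:H0→d15:- -> H0
  lookup 6.241.172.120: bits 0000011011110001101011000111 walk d0:H1→d1:-→d2:-→d3:-→d4:-→d5:-→d6:-→d7:-→d8:-→d9:-→d10:-→d11:-→d12:-→d13:-→d14:-→d15:-→d16:-→d17:-→d18:-→d19:-→d20:-→d21:H0→d22:-→d23:-→d24:-→d25:-→d26:-→d27:-→d28:H2 -> H2

== LOOKUPS ==
["H2","H2","H1","H0","H1","H1","H2","H0","H2"]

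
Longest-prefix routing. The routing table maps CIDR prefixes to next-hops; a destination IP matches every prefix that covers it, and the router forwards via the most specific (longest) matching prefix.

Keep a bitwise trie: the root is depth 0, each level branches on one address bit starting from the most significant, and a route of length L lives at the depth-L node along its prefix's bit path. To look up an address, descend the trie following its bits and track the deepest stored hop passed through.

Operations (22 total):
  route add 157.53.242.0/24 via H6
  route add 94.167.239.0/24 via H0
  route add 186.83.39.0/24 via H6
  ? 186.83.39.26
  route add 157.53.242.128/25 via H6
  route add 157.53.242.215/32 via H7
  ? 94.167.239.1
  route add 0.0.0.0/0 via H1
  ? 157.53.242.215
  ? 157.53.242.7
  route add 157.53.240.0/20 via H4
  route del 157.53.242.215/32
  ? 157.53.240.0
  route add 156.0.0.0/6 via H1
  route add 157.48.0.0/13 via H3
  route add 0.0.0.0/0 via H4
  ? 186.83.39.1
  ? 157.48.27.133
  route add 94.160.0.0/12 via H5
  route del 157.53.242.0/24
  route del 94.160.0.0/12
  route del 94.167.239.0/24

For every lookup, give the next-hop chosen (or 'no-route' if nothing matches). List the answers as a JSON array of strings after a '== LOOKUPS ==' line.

Process each operation:
  add 157.53.242.0/24 -> H6 at depth 24
  add 94.167.239.0/24 -> H0 at depth 24
  add 186.83.39.0/24 -> H6 at depth 24
  Q 186.83.39.26: descend 101110100101001100100111 ; hops seen [H6] ; pick H6
  add 157.53.242.128/25 -> H6 at depth 25
  add 157.53.242.215/32 -> H7 at depth 32
  Q 94.167.239.1: descend 010111101010011111101111 ; hops seen [H0] ; pick H0
  add 0.0.0.0/0 -> H1 at depth 0
  Q 157.53.242.215: descend 10011101001101011111001011010111 ; hops seen [H1,H6,H6,H7] ; pick H7
  Q 157.53.242.7: descend 100111010011010111110010 ; hops seen [H1,H6] ; pick H6
  add 157.53.240.0/20 -> H4 at depth 20
  del 157.53.242.215/32 (clear depth 32)
  Q 157.53.240.0: descend 1001110100110101111100 ; hops seen [H1,H4] ; pick H4
  add 156.0.0.0/6 -> H1 at depth 6
  add 157.48.0.0/13 -> H3 at depth 13
  add 0.0.0.0/0 -> H4 at depth 0
  Q 186.83.39.1: descend 101110100101001100100111 ; hops seen [H4,H6] ; pick H6
  Q 157.48.27.133: descend 1001110100110 ; hops seen [H4,H1,H3] ; pick H3
  add 94.160.0.0/12 -> H5 at depth 12
  del 157.53.242.0/24 (clear depth 24)
  del 94.160.0.0/12 (clear depth 12)
  del 94.167.239.0/24 (clear depth 24)

== LOOKUPS ==
["H6","H0","H7","H6","H4","H6","H3"]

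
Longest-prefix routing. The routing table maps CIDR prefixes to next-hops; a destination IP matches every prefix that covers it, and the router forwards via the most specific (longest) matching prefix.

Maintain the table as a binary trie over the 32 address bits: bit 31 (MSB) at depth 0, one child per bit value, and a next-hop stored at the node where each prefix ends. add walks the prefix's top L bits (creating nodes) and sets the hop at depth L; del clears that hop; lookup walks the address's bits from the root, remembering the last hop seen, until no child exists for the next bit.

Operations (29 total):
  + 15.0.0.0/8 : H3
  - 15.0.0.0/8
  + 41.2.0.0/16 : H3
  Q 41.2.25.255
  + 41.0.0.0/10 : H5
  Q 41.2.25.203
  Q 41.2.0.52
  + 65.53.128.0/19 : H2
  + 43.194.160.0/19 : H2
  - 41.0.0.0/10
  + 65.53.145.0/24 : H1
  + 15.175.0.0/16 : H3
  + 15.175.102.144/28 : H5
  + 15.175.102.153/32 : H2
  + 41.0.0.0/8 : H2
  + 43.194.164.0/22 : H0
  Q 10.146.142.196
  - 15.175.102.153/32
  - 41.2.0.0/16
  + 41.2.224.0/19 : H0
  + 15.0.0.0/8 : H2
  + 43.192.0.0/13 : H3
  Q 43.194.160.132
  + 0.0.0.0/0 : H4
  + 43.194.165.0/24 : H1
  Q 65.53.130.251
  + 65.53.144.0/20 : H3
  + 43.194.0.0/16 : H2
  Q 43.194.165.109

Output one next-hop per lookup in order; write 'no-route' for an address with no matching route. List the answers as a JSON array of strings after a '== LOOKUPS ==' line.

Process each operation:
  + 15.0.0.0/8 (H3) depth=8
  - 15.0.0.0/8 clear@8
  + 41.2.0.0/16 (H3) depth=16
  Q 41.2.25.255: descend 0010100100000010 ; hops seen [H3] ; pick H3
  + 41.0.0.0/10 (H5) depth=10
  Q 41.2.25.203: descend 0010100100000010 ; hops seen [H5,H3] ; pick H3
  Q 41.2.0.52: descend 0010100100000010 ; hops seen [H5,H3] ; pick H3
  + 65.53.128.0/19 (H2) depth=19
  + 43.194.160.0/19 (H2) depth=19
  - 41.0.0.0/10 clear@10
  + 65.53.145.0/24 (H1) depth=24
  + 15.175.0.0/16 (H3) depth=16
  + 15.175.102.144/28 (H5) depth=28
  + 15.175.102.153/32 (H2) depth=32
  + 41.0.0.0/8 (H2) depth=8
  + 43.194.164.0/22 (H0) depth=22
  Q 10.146.142.196: descend 00001 ; hops seen [∅] ; pick no-route
  - 15.175.102.153/32 clear@32
  - 41.2.0.0/16 clear@16
  + 41.2.224.0/19 (H0) depth=19
  + 15.0.0.0/8 (H2) depth=8
  + 43.192.0.0/13 (H3) depth=13
  Q 43.194.160.132: descend 001010111100001010100 ; hops seen [H3,H2] ; pick H2
  + 0.0.0.0/0 (H4) depth=0
  + 43.194.165.0/24 (H1) depth=24
  Q 65.53.130.251: descend 0100000100110101100 ; hops seen [H4,H2] ; pick H2
  + 65.53.144.0/20 (H3) depth=20
  + 43.194.0.0/16 (H2) depth=16
  Q 43.194.165.109: descend 001010111100001010100101 ; hops seen [H4,H3,H2,H2,H0,H1] ; pick H1

== LOOKUPS ==
["H3","H3","H3","no-route","H2","H2","H1"]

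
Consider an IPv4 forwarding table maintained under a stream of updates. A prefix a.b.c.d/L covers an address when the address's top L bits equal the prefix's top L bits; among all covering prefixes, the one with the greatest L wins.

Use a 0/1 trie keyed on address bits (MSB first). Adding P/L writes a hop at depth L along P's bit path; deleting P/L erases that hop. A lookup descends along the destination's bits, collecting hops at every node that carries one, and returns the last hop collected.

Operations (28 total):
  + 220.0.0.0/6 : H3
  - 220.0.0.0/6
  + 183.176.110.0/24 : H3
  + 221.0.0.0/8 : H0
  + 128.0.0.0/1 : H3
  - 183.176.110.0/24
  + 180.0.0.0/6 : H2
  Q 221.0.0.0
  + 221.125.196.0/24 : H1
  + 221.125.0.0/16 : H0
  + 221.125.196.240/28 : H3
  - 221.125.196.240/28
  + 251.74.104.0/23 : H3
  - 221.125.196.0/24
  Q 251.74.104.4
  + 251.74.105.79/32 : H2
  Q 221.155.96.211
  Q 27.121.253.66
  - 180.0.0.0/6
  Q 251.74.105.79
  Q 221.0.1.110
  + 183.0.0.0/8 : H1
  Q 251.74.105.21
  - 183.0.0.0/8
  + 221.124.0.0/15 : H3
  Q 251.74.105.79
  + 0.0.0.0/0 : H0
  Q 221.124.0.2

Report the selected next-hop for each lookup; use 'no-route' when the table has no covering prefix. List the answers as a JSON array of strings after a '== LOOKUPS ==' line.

Apply in order:
  add 220.0.0.0/6 -> H3 at depth 6
  - 220.0.0.0/6 clear@6
  add 183.176.110.0/24 -> H3 at depth 24
  add 221.0.0.0/8 -> H0 at depth 8
  add 128.0.0.0/1 -> H3 at depth 1
  - 183.176.110.0/24 clear@24
  add 180.0.0.0/6 -> H2 at depth 6
  Q 221.0.0.0: descend 11011101 ; hops seen [H3,H0] ; pick H0
  add 221.125.196.0/24 -> H1 at depth 24
  add 221.125.0.0/16 -> H0 at depth 16
  add 221.125.196.240/28 -> H3 at depth 28
  - 221.125.196.240/28 clear@28
  add 251.74.104.0/23 -> H3 at depth 23
  - 221.125.196.0/24 clear@24
  Q 251.74.104.4: descend 11111011010010100110100 ; hops seen [H3,H3] ; pick H3
  add 251.74.105.79/32 -> H2 at depth 32
  Q 221.155.96.211: descend 11011101 ; hops seen [H3,H0] ; pick H0
  Q 27.121.253.66: descend ε ; hops seen [∅] ; pick no-route
  - 180.0.0.0/6 clear@6
  Q 251.74.105.79: descend 11111011010010100110100101001111 ; hops seen [H3,H3,H2] ; pick H2
  Q 221.0.1.110: descend 110111010 ; hops seen [H3,H0] ; pick H0
  add 183.0.0.0/8 -> H1 at depth 8
  Q 251.74.105.21: descend 1111101101001010011010010 ; hops seen [H3,H3] ; pick H3
  - 183.0.0.0/8 clear@8
  add 221.124.0.0/15 -> H3 at depth 15
  Q 251.74.105.79: descend 11111011010010100110100101001111 ; hops seen [H3,H3,H2] ; pick H2
  add 0.0.0.0/0 -> H0 at depth 0
  Q 221.124.0.2: descend 110111010111110 ; hops seen [H0,H3,H0,H3] ; pick H3

== LOOKUPS ==
["H0","H3","H0","no-route","H2","H0","H3","H2","H3"]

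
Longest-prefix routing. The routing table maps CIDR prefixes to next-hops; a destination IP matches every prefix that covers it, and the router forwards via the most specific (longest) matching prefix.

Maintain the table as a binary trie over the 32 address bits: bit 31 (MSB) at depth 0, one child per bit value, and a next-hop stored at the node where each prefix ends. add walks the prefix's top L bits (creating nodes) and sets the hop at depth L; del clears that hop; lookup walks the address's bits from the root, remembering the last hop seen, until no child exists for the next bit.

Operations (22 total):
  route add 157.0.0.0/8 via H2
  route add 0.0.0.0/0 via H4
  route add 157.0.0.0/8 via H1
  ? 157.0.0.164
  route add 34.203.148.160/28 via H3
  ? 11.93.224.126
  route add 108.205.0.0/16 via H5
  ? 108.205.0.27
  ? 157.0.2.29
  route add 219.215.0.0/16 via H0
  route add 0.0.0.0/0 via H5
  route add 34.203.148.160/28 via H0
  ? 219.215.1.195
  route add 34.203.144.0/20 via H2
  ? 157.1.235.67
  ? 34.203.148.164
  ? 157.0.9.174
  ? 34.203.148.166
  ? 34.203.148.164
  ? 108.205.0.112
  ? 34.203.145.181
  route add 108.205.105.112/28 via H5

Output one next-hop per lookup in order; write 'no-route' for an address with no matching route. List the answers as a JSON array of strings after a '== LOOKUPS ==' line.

Trace:
  + 157.0.0.0/8 (H2) depth=8
  + 0.0.0.0/0 (H4) depth=0
  + 157.0.0.0/8 (H1) depth=8
  lookup 157.0.0.164: bits 10011101 walk d0:H4→d1:-→d2:-→d3:-→d4:-→d5:-→d6:-→d7:-→d8:H1 -> H1
  + 34.203.148.160/28 (H3) depth=28
  lookup 11.93.224.126: bits 00 walk d0:H4→d1:-→d2:- -> H4
  + 108.205.0.0/16 (H5) depth=16
  lookup 108.205.0.27: bits 0110110011001101 walk d0:H4→d1:-→d2:-→d3:-→d4:-→d5:-→d6:-→d7:-→d8:-→d9:-→d10:-→d11:-→d12:-→d13:-→d14:-→d15:-→d16:H5 -> H5
  lookup 157.0.2.29: bits 10011101 walk d0:H4→d1:-→d2:-→d3:-→d4:-→d5:-→d6:-→d7:-→d8:H1 -> H1
  + 219.215.0.0/16 (H0) depth=16
  + 0.0.0.0/0 (H5) depth=0
  + 34.203.148.160/28 (H0) depth=28
  lookup 219.215.1.195: bits 1101101111010111 walk d0:H5→d1:-→d2:-→d3:-→d4:-→d5:-→d6:-→d7:-→d8:-→d9:-→d10:-→d11:-→d12:-→d13:-→d14:-→d15:-→d16:H0 -> H0
  + 34.203.144.0/20 (H2) depth=20
  lookup 157.1.235.67: bits 10011101 walk d0:H5→d1:-→d2:-→d3:-→d4:-→d5:-→d6:-→d7:-→d8:H1 -> H1
  lookup 34.203.148.164: bits 0010001011001011100101001010 walk d0:H5→d1:-→d2:-→d3:-→d4:-→d5:-→d6:-→d7:-→d8:-→d9:-→d10:-→d11:-→d12:-→d13:-→d14:-→d15:-→d16:-→d17:-→d18:-→d19:-→d20:H2→d21:-→d22:-→d23:-→d24:-→d25:-→d26:-→d27:-→d28:H0 -> H0
  lookup 157.0.9.174: bits 10011101 walk d0:H5→d1:-→d2:-→d3:-→d4:-→d5:-→d6:-→d7:-→d8:H1 -> H1
  lookup 34.203.148.166: bits 0010001011001011100101001010 walk d0:H5→d1:-→d2:-→d3:-→d4:-→d5:-→d6:-→d7:-→d8:-→d9:-→d10:-→d11:-→d12:-→d13:-→d14:-→d15:-→d16:-→d17:-→d18:-→d19:-→d20:H2→d21:-→d22:-→d23:-→d24:-→d25:-→d26:-→d27:-→d28:H0 -> H0
  lookup 34.203.148.164: bits 0010001011001011100101001010 walk d0:H5→d1:-→d2:-→d3:-→d4:-→d5:-→d6:-→d7:-→d8:-→d9:-→d10:-→d11:-→d12:-→d13:-→d14:-→d15:-→d16:-→d17:-→d18:-→d19:-→d20:H2→d21:-→d22:-→d23:-→d24:-→d25:-→d26:-→d27:-→d28:H0 -> H0
  lookup 108.205.0.112: bits 0110110011001101 walk d0:H5→d1:-→d2:-→d3:-→d4:-→d5:-→d6:-→d7:-→d8:-→d9:-→d10:-→d11:-→d12:-→d13:-→d14:-→d15:-→d16:H5 -> H5
  lookup 34.203.145.181: bits 001000101100101110010 walk d0:H5→d1:-→d2:-→d3:-→d4:-→d5:-→d6:-→d7:-→d8:-→d9:-→d10:-→d11:-→d12:-→d13:-→d14:-→d15:-→d16:-→d17:-→d18:-→d19:-→d20:H2→d21:- -> H2
  + 108.205.105.112/28 (H5) depth=28

== LOOKUPS ==
["H1","H4","H5","H1","H0","H1","H0","H1","H0","H0","H5","H2"]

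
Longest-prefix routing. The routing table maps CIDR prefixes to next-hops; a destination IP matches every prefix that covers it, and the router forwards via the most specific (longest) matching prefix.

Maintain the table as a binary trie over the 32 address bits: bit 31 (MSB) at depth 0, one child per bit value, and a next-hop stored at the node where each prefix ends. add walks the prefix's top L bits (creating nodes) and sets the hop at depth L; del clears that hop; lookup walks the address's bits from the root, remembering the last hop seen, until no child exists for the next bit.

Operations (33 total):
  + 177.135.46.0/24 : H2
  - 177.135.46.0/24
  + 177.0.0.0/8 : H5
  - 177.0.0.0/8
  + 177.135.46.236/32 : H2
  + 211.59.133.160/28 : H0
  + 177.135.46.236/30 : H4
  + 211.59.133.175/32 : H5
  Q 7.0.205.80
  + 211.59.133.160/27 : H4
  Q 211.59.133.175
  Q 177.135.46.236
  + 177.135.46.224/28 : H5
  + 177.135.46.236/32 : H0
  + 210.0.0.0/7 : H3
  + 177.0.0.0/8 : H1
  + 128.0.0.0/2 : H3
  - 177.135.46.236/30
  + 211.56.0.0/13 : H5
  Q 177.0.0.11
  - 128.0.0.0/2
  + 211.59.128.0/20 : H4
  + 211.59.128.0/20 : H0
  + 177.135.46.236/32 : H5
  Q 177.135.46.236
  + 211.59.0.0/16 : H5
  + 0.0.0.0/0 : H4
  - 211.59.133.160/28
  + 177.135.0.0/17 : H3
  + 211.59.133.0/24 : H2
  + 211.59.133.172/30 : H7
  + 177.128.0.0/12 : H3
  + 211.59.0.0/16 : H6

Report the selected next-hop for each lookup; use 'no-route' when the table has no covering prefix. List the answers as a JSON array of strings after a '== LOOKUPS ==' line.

Apply in order:
  add 177.135.46.0/24 -> H2 at depth 24
  - 177.135.46.0/24 clear@24
  add 177.0.0.0/8 -> H5 at depth 8
  - 177.0.0.0/8 clear@8
  add 177.135.46.236/32 -> H2 at depth 32
  add 211.59.133.160/28 -> H0 at depth 28
  add 177.135.46.236/30 -> H4 at depth 30
  add 211.59.133.175/32 -> H5 at depth 32
  lookup 7.0.205.80: bits ε walk d0:- -> no-route
  add 211.59.133.160/27 -> H4 at depth 27
  lookup 211.59.133.175: bits 11010011001110111000010110101111 walk d0:-→d1:-→d2:-→d3:-→d4:-→d5:-→d6:-→d7:-→d8:-→d9:-→d10:-→d11:-→d12:-→d13:-→d14:-→d15:-→d16:-→d17:-→d18:-→d19:-→d20:-→d21:-→d22:-→d23:-→d24:-→d25:-→d26:-→d27:H4→d28:H0→d29:-→d30:-→d31:-→d32:H5 -> H5
  lookup 177.135.46.236: bits 10110001100001110010111011101100 walk d0:-→d1:-→d2:-→d3:-→d4:-→d5:-→d6:-→d7:-→d8:-→d9:-→d10:-→d11:-→d12:-→d13:-→d14:-→d15:-→d16:-→d17:-→d18:-→d19:-→d20:-→d21:-→d22:-→d23:-→d24:-→d25:-→d26:-→d27:-→d28:-→d29:-→d30:H4→d31:-→d32:H2 -> H2
  add 177.135.46.224/28 -> H5 at depth 28
  add 177.135.46.236/32 -> H0 at depth 32
  add 210.0.0.0/7 -> H3 at depth 7
  add 177.0.0.0/8 -> H1 at depth 8
  add 128.0.0.0/2 -> H3 at depth 2
  - 177.135.46.236/30 clear@30
  add 211.56.0.0/13 -> H5 at depth 13
  lookup 177.0.0.11: bits 10110001 walk d0:-→d1:-→d2:H3→d3:-→d4:-→d5:-→d6:-→d7:-→d8:H1 -> H1
  - 128.0.0.0/2 clear@2
  add 211.59.128.0/20 -> H4 at depth 20
  add 211.59.128.0/20 -> H0 at depth 20
  add 177.135.46.236/32 -> H5 at depth 32
  lookup 177.135.46.236: bits 10110001100001110010111011101100 walk d0:-→d1:-→d2:-→d3:-→d4:-→d5:-→d6:-→d7:-→d8:H1→d9:-→d10:-→d11:-→d12:-→d13:-→d14:-→d15:-→d16:-→d17:-→d18:-→d19:-→d20:-→d21:-→d22:-→d23:-→d24:-→d25:-→d26:-→d27:-→d28:H5→d29:-→d30:-→d31:-→d32:H5 -> H5
  add 211.59.0.0/16 -> H5 at depth 16
  add 0.0.0.0/0 -> H4 at depth 0
  - 211.59.133.160/28 clear@28
  add 177.135.0.0/17 -> H3 at depth 17
  add 211.59.133.0/24 -> H2 at depth 24
  add 211.59.133.172/30 -> H7 at depth 30
  add 177.128.0.0/12 -> H3 at depth 12
  add 211.59.0.0/16 -> H6 at depth 16

== LOOKUPS ==
["no-route","H5","H2","H1","H5"]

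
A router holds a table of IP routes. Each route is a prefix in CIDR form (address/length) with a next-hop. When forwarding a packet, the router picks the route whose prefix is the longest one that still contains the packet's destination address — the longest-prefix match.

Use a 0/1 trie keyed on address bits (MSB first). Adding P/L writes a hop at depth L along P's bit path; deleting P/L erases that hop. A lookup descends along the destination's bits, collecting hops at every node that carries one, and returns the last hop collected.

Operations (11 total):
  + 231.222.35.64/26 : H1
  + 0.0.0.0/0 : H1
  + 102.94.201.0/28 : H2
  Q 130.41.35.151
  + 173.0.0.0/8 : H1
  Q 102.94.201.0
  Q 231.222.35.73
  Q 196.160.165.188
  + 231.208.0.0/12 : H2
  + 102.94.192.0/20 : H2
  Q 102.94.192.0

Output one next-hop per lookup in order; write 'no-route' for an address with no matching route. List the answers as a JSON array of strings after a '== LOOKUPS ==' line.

Process each operation:
  add 231.222.35.64/26 -> H1 at depth 26
  add 0.0.0.0/0 -> H1 at depth 0
  add 102.94.201.0/28 -> H2 at depth 28
  ? 130.41.35.151  path d0:H1→d1:-  best=H1
  add 173.0.0.0/8 -> H1 at depth 8
  ? 102.94.201.0  path d0:H1→d1:-→d2:-→d3:-→d4:-→d5:-→d6:-→d7:-→d8:-→d9:-→d10:-→d11:-→d12:-→d13:-→d14:-→d15:-→d16:-→d17:-→d18:-→d19:-→d20:-→d21:-→d22:-→d23:-→d24:-→d25:-→d26:-→d27:-→d28:H2  best=H2
  ? 231.222.35.73  path d0:H1→d1:-→d2:-→d3:-→d4:-→d5:-→d6:-→d7:-→d8:-→d9:-→d10:-→d11:-→d12:-→d13:-→d14:-→d15:-→d16:-→d17:-→d18:-→d19:-→d20:-→d21:-→d22:-→d23:-→d24:-→d25:-→d26:H1  best=H1
  ? 196.160.165.188  path d0:H1→d1:-→d2:-  best=H1
  add 231.208.0.0/12 -> H2 at depth 12
  add 102.94.192.0/20 -> H2 at depth 20
  ? 102.94.192.0  path d0:H1→d1:-→d2:-→d3:-→d4:-→d5:-→d6:-→d7:-→d8:-→d9:-→d10:-→d11:-→d12:-→d13:-→d14:-→d15:-→d16:-→d17:-→d18:-→d19:-→d20:H2  best=H2

== LOOKUPS ==
["H1","H2","H1","H1","H2"]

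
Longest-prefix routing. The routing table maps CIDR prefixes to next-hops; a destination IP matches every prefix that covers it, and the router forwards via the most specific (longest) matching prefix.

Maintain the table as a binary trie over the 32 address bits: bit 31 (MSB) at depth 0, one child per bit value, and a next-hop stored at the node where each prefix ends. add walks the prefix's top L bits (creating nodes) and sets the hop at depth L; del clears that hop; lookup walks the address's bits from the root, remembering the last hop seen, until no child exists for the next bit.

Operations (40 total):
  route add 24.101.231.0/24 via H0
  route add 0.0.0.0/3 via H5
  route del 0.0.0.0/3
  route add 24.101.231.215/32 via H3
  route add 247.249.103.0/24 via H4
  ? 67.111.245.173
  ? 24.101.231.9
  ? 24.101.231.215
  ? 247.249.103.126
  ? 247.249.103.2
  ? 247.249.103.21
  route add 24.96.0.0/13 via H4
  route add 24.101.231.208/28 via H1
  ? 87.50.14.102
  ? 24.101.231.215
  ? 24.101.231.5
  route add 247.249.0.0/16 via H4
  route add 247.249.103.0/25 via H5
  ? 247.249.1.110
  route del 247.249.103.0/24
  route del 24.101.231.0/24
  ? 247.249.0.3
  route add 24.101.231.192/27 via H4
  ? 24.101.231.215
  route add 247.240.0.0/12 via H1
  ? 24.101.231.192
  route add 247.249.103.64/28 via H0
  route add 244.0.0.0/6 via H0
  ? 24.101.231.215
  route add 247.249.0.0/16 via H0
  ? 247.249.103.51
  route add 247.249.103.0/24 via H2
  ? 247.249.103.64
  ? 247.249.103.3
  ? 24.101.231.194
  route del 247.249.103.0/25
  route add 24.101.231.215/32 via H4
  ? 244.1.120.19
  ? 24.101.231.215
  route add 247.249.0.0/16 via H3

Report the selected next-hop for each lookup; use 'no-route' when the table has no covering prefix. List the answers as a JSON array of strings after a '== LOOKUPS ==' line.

Process each operation:
  + 24.101.231.0/24 (H0) depth=24
  + 0.0.0.0/3 (H5) depth=3
  del 0.0.0.0/3 (clear depth 3)
  + 24.101.231.215/32 (H3) depth=32
  + 247.249.103.0/24 (H4) depth=24
  lookup 67.111.245.173: bits 0 walk d0:-→d1:- -> no-route
  lookup 24.101.231.9: bits 000110000110010111100111 walk d0:-→d1:-→d2:-→d3:-→d4:-→d5:-→d6:-→d7:-→d8:-→d9:-→d10:-→d11:-→d12:-→d13:-→d14:-→d15:-→d16:-→d17:-→d18:-→d19:-→d20:-→d21:-→d22:-→d23:-→d24:H0 -> H0
  lookup 24.101.231.215: bits 00011000011001011110011111010111 walk d0:-→d1:-→d2:-→d3:-→d4:-→d5:-→d6:-→d7:-→d8:-→d9:-→d10:-→d11:-→d12:-→d13:-→d14:-→d15:-→d16:-→d17:-→d18:-→d19:-→d20:-→d21:-→d22:-→d23:-→d24:H0→d25:-→d26:-→d27:-→d28:-→d29:-→d30:-→d31:-→d32:H3 -> H3
  lookup 247.249.103.126: bits 111101111111100101100111 walk d0:-→d1:-→d2:-→d3:-→d4:-→d5:-→d6:-→d7:-→d8:-→d9:-→d10:-→d11:-→d12:-→d13:-→d14:-→d15:-→d16:-→d17:-→d18:-→d19:-→d20:-→d21:-→d22:-→d23:-→d24:H4 -> H4
  lookup 247.249.103.2: bits 111101111111100101100111 walk d0:-→d1:-→d2:-→d3:-→d4:-→d5:-→d6:-→d7:-→d8:-→d9:-→d10:-→d11:-→d12:-→d13:-→d14:-→d15:-→d16:-→d17:-→d18:-→d19:-→d20:-→d21:-→d22:-→d23:-→d24:H4 -> H4
  lookup 247.249.103.21: bits 111101111111100101100111 walk d0:-→d1:-→d2:-→d3:-→d4:-→d5:-→d6:-→d7:-→d8:-→d9:-→d10:-→d11:-→d12:-→d13:-→d14:-→d15:-→d16:-→d17:-→d18:-→d19:-→d20:-→d21:-→d22:-→d23:-→d24:H4 -> H4
  + 24.96.0.0/13 (H4) depth=13
  + 24.101.231.208/28 (H1) depth=28
  lookup 87.50.14.102: bits 0 walk d0:-→d1:- -> no-route
  lookup 24.101.231.215: bits 00011000011001011110011111010111 walk d0:-→d1:-→d2:-→d3:-→d4:-→d5:-→d6:-→d7:-→d8:-→d9:-→d10:-→d11:-→d12:-→d13:H4→d14:-→d15:-→d16:-→d17:-→d18:-→d19:-→d20:-→d21:-→d22:-→d23:-→d24:H0→d25:-→d26:-→d27:-→d28:H1→d29:-→d30:-→d31:-→d32:H3 -> H3
  lookup 24.101.231.5: bits 000110000110010111100111 walk d0:-→d1:-→d2:-→d3:-→d4:-→d5:-→d6:-→d7:-→d8:-→d9:-→d10:-→d11:-→d12:-→d13:H4→d14:-→d15:-→d16:-→d17:-→d18:-→d19:-→d20:-→d21:-→d22:-→d23:-→d24:H0 -> H0
  + 247.249.0.0/16 (H4) depth=16
  + 247.249.103.0/25 (H5) depth=25
  lookup 247.249.1.110: bits 11110111111110010 walk d0:-→d1:-→d2:-→d3:-→d4:-→d5:-→d6:-→d7:-→d8:-→d9:-→d10:-→d11:-→d12:-→d13:-→d14:-→d15:-→d16:H4→d17:- -> H4
  del 247.249.103.0/24 (clear depth 24)
  del 24.101.231.0/24 (clear depth 24)
  lookup 247.249.0.3: bits 11110111111110010 walk d0:-→d1:-→d2:-→d3:-→d4:-→d5:-→d6:-→d7:-→d8:-→d9:-→d10:-→d11:-→d12:-→d13:-→d14:-→d15:-→d16:H4→d17:- -> H4
  + 24.101.231.192/27 (H4) depth=27
  lookup 24.101.231.215: bits 00011000011001011110011111010111 walk d0:-→d1:-→d2:-→d3:-→d4:-→d5:-→d6:-→d7:-→d8:-→d9:-→d10:-→d11:-→d12:-→d13:H4→d14:-→d15:-→d16:-→d17:-→d18:-→d19:-→d20:-→d21:-→d22:-→d23:-→d24:-→d25:-→d26:-→d27:H4→d28:H1→d29:-→d30:-→d31:-→d32:H3 -> H3
  + 247.240.0.0/12 (H1) depth=12
  lookup 24.101.231.192: bits 000110000110010111100111110 walk d0:-→d1:-→d2:-→d3:-→d4:-→d5:-→d6:-→d7:-→d8:-→d9:-→d10:-→d11:-→d12:-→d13:H4→d14:-→d15:-→d16:-→d17:-→d18:-→d19:-→d20:-→d21:-→d22:-→d23:-→d24:-→d25:-→d26:-→d27:H4 -> H4
  + 247.249.103.64/28 (H0) depth=28
  + 244.0.0.0/6 (H0) depth=6
  lookup 24.101.231.215: bits 00011000011001011110011111010111 walk d0:-→d1:-→d2:-→d3:-→d4:-→d5:-→d6:-→d7:-→d8:-→d9:-→d10:-→d11:-→d12:-→d13:H4→d14:-→d15:-→d16:-→d17:-→d18:-→d19:-→d20:-→d21:-→d22:-→d23:-→d24:-→d25:-→d26:-→d27:H4→d28:H1→d29:-→d30:-→d31:-→d32:H3 -> H3
  + 247.249.0.0/16 (H0) depth=16
  lookup 247.249.103.51: bits 1111011111111001011001110 walk d0:-→d1:-→d2:-→d3:-→d4:-→d5:-→d6:H0→d7:-→d8:-→d9:-→d10:-→d11:-→d12:H1→d13:-→d14:-→d15:-→d16:H0→d17:-→d18:-→d19:-→d20:-→d21:-→d22:-→d23:-→d24:-→d25:H5 -> H5
  + 247.249.103.0/24 (H2) depth=24
  lookup 247.249.103.64: bits 1111011111111001011001110100 walk d0:-→d1:-→d2:-→d3:-→d4:-→d5:-→d6:H0→d7:-→d8:-→d9:-→d10:-→d11:-→d12:H1→d13:-→d14:-→d15:-→d16:H0→d17:-→d18:-→d19:-→d20:-→d21:-→d22:-→d23:-→d24:H2→d25:H5→d26:-→d27:-→d28:H0 -> H0
  lookup 247.249.103.3: bits 1111011111111001011001110 walk d0:-→d1:-→d2:-→d3:-→d4:-→d5:-→d6:H0→d7:-→d8:-→d9:-→d10:-→d11:-→d12:H1→d13:-→d14:-→d15:-→d16:H0→d17:-→d18:-→d19:-→d20:-→d21:-→d22:-→d23:-→d24:H2→d25:H5 -> H5
  lookup 24.101.231.194: bits 000110000110010111100111110 walk d0:-→d1:-→d2:-→d3:-→d4:-→d5:-→d6:-→d7:-→d8:-→d9:-→d10:-→d11:-→d12:-→d13:H4→d14:-→d15:-→d16:-→d17:-→d18:-→d19:-→d20:-→d21:-→d22:-→d23:-→d24:-→d25:-→d26:-→d27:H4 -> H4
  del 247.249.103.0/25 (clear depth 25)
  + 24.101.231.215/32 (H4) depth=32
  lookup 244.1.120.19: bits 111101 walk d0:-→d1:-→d2:-→d3:-→d4:-→d5:-→d6:H0 -> H0
  lookup 24.101.231.215: bits 00011000011001011110011111010111 walk d0:-→d1:-→d2:-→d3:-→d4:-→d5:-→d6:-→d7:-→d8:-→d9:-→d10:-→d11:-→d12:-→d13:H4→d14:-→d15:-→d16:-→d17:-→d18:-→d19:-→d20:-→d21:-→d22:-→d23:-→d24:-→d25:-→d26:-→d27:H4→d28:H1→d29:-→d30:-→d31:-→d32:H4 -> H4
  + 247.249.0.0/16 (H3) depth=16

== LOOKUPS ==
["no-route","H0","H3","H4","H4","H4","no-route","H3","H0","H4","H4","H3","H4","H3","H5","H0","H5","H4","H0","H4"]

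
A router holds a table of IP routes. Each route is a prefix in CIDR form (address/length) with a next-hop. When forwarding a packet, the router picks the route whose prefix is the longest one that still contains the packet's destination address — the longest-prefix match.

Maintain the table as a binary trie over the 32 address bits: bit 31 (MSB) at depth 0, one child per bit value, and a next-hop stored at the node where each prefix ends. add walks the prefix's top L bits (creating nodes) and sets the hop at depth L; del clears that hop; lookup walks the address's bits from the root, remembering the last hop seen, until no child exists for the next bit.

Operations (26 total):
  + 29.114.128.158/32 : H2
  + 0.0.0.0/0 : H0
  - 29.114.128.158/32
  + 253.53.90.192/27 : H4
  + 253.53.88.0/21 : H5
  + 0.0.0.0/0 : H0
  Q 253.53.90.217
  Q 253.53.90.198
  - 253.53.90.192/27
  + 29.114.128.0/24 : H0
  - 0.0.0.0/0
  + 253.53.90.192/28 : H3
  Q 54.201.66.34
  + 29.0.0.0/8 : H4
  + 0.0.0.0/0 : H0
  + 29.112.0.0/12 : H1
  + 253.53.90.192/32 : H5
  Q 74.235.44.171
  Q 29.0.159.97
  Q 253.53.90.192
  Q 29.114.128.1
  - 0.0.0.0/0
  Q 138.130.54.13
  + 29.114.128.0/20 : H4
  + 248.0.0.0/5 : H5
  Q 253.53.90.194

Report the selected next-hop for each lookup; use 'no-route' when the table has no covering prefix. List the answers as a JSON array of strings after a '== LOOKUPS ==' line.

Process each operation:
  add 29.114.128.158/32 -> H2 at depth 32
  add 0.0.0.0/0 -> H0 at depth 0
  del 29.114.128.158/32 (clear depth 32)
  add 253.53.90.192/27 -> H4 at depth 27
  add 253.53.88.0/21 -> H5 at depth 21
  add 0.0.0.0/0 -> H0 at depth 0
  lookup 253.53.90.217: bits 111111010011010101011010110 walk d0:H0→d1:-→d2:-→d3:-→d4:-→d5:-→d6:-→d7:-→d8:-→d9:-→d10:-→d11:-→d12:-→d13:-→d14:-→d15:-→d16:-→d17:-→d18:-→d19:-→d20:-→d21:H5→d22:-→d23:-→d24:-→d25:-→d26:-→d27:H4 -> H4
  lookup 253.53.90.198: bits 111111010011010101011010110 walk d0:H0→d1:-→d2:-→d3:-→d4:-→d5:-→d6:-→d7:-→d8:-→d9:-→d10:-→d11:-→d12:-→d13:-→d14:-→d15:-→d16:-→d17:-→d18:-→d19:-→d20:-→d21:H5→d22:-→d23:-→d24:-→d25:-→d26:-→d27:H4 -> H4
  del 253.53.90.192/27 (clear depth 27)
  add 29.114.128.0/24 -> H0 at depth 24
  del 0.0.0.0/0 (clear depth 0)
  add 253.53.90.192/28 -> H3 at depth 28
  lookup 54.201.66.34: bits 00 walk d0:-→d1:-→d2:- -> no-route
  add 29.0.0.0/8 -> H4 at depth 8
  add 0.0.0.0/0 -> H0 at depth 0
  add 29.112.0.0/12 -> H1 at depth 12
  add 253.53.90.192/32 -> H5 at depth 32
  lookup 74.235.44.171: bits 0 walk d0:H0→d1:- -> H0
  lookup 29.0.159.97: bits 000111010 walk d0:H0→d1:-→d2:-→d3:-→d4:-→d5:-→d6:-→d7:-→d8:H4→d9:- -> H4
  lookup 253.53.90.192: bits 11111101001101010101101011000000 walk d0:H0→d1:-→d2:-→d3:-→d4:-→d5:-→d6:-→d7:-→d8:-→d9:-→d10:-→d11:-→d12:-→d13:-→d14:-→d15:-→d16:-→d17:-→d18:-→d19:-→d20:-→d21:H5→d22:-→d23:-→d24:-→d25:-→d26:-→d27:-→d28:H3→d29:-→d30:-→d31:-→d32:H5 -> H5
  lookup 29.114.128.1: bits 000111010111001010000000 walk d0:H0→d1:-→d2:-→d3:-→d4:-→d5:-→d6:-→d7:-→d8:H4→d9:-→d10:-→d11:-→d12:H1→d13:-→d14:-→d15:-→d16:-→d17:-→d18:-→d19:-→d20:-→d21:-→d22:-→d23:-→d24:H0 -> H0
  del 0.0.0.0/0 (clear depth 0)
  lookup 138.130.54.13: bits 1 walk d0:-→d1:- -> no-route
  add 29.114.128.0/20 -> H4 at depth 20
  add 248.0.0.0/5 -> H5 at depth 5
  lookup 253.53.90.194: bits 111111010011010101011010110000 walk d0:-→d1:-→d2:-→d3:-→d4:-→d5:H5→d6:-→d7:-→d8:-→d9:-→d10:-→d11:-→d12:-→d13:-→d14:-→d15:-→d16:-→d17:-→d18:-→d19:-→d20:-→d21:H5→d22:-→d23:-→d24:-→d25:-→d26:-→d27:-→d28:H3→d29:-→d30:- -> H3

== LOOKUPS ==
["H4","H4","no-route","H0","H4","H5","H0","no-route","H3"]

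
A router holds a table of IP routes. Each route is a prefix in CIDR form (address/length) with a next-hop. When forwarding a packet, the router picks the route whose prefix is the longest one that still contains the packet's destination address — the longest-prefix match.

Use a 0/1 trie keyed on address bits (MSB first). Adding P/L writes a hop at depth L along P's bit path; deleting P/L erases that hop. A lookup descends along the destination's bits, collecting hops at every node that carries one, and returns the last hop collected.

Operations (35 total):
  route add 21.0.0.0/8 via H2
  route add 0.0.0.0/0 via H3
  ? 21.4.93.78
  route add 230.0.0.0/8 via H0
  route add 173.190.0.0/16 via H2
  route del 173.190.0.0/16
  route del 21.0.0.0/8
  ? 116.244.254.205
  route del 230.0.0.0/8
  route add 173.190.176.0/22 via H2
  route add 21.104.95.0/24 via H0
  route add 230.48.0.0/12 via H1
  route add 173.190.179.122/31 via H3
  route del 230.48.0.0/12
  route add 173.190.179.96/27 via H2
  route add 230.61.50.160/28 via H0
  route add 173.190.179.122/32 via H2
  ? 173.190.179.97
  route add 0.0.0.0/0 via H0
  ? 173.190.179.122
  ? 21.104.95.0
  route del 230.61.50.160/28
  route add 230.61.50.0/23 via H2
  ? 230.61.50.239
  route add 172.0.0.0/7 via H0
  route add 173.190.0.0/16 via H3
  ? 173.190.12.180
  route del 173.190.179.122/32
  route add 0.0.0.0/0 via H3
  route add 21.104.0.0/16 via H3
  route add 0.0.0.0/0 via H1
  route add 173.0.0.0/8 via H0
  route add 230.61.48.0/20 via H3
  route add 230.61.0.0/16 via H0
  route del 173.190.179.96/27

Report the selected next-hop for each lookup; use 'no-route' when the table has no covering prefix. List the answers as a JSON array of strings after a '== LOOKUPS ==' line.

Apply in order:
  + 21.0.0.0/8 (H2) depth=8
  + 0.0.0.0/0 (H3) depth=0
  lookup 21.4.93.78: bits 00010101 walk d0:H3→d1:-→d2:-→d3:-→d4:-→d5:-→d6:-→d7:-→d8:H2 -> H2
  + 230.0.0.0/8 (H0) depth=8
  + 173.190.0.0/16 (H2) depth=16
  del 173.190.0.0/16 (clear depth 16)
  del 21.0.0.0/8 (clear depth 8)
  lookup 116.244.254.205: bits 0 walk d0:H3→d1:- -> H3
  del 230.0.0.0/8 (clear depth 8)
  + 173.190.176.0/22 (H2) depth=22
  + 21.104.95.0/24 (H0) depth=24
  + 230.48.0.0/12 (H1) depth=12
  + 173.190.179.122/31 (H3) depth=31
  del 230.48.0.0/12 (clear depth 12)
  + 173.190.179.96/27 (H2) depth=27
  + 230.61.50.160/28 (H0) depth=28
  + 173.190.179.122/32 (H2) depth=32
  lookup 173.190.179.97: bits 101011011011111010110011011 walk d0:H3→d1:-→d2:-→d3:-→d4:-→d5:-→d6:-→d7:-→d8:-→d9:-→d10:-→d11:-→d12:-→d13:-→d14:-→d15:-→d16:-→d17:-→d18:-→d19:-→d20:-→d21:-→d22:H2→d23:-→d24:-→d25:-→d26:-→d27:H2 -> H2
  + 0.0.0.0/0 (H0) depth=0
  lookup 173.190.179.122: bits 10101101101111101011001101111010 walk d0:H0→d1:-→d2:-→d3:-→d4:-→d5:-→d6:-→d7:-→d8:-→d9:-→d10:-→d11:-→d12:-→d13:-→d14:-→d15:-→d16:-→d17:-→d18:-→d19:-→d20:-→d21:-→d22:H2→d23:-→d24:-→d25:-→d26:-→d27:H2→d28:-→d29:-→d30:-→d31:H3→d32:H2 -> H2
  lookup 21.104.95.0: bits 000101010110100001011111 walk d0:H0→d1:-→d2:-→d3:-→d4:-→d5:-→d6:-→d7:-→d8:-→d9:-→d10:-→d11:-→d12:-→d13:-→d14:-→d15:-→d16:-→d17:-→d18:-→d19:-→d20:-→d21:-→d22:-→d23:-→d24:H0 -> H0
  del 230.61.50.160/28 (clear depth 28)
  + 230.61.50.0/23 (H2) depth=23
  lookup 230.61.50.239: bits 1110011000111101001100101 walk d0:H0→d1:-→d2:-→d3:-→d4:-→d5:-→d6:-→d7:-→d8:-→d9:-→d10:-→d11:-→d12:-→d13:-→d14:-→d15:-→d16:-→d17:-→d18:-→d19:-→d20:-→d21:-→d22:-→d23:H2→d24:-→d25:- -> H2
  + 172.0.0.0/7 (H0) depth=7
  + 173.190.0.0/16 (H3) depth=16
  lookup 173.190.12.180: bits 1010110110111110 walk d0:H0→d1:-→d2:-→d3:-→d4:-→d5:-→d6:-→d7:H0→d8:-→d9:-→d10:-→d11:-→d12:-→d13:-→d14:-→d15:-→d16:H3 -> H3
  del 173.190.179.122/32 (clear depth 32)
  + 0.0.0.0/0 (H3) depth=0
  + 21.104.0.0/16 (H3) depth=16
  + 0.0.0.0/0 (H1) depth=0
  + 173.0.0.0/8 (H0) depth=8
  + 230.61.48.0/20 (H3) depth=20
  + 230.61.0.0/16 (H0) depth=16
  del 173.190.179.96/27 (clear depth 27)

== LOOKUPS ==
["H2","H3","H2","H2","H0","H2","H3"]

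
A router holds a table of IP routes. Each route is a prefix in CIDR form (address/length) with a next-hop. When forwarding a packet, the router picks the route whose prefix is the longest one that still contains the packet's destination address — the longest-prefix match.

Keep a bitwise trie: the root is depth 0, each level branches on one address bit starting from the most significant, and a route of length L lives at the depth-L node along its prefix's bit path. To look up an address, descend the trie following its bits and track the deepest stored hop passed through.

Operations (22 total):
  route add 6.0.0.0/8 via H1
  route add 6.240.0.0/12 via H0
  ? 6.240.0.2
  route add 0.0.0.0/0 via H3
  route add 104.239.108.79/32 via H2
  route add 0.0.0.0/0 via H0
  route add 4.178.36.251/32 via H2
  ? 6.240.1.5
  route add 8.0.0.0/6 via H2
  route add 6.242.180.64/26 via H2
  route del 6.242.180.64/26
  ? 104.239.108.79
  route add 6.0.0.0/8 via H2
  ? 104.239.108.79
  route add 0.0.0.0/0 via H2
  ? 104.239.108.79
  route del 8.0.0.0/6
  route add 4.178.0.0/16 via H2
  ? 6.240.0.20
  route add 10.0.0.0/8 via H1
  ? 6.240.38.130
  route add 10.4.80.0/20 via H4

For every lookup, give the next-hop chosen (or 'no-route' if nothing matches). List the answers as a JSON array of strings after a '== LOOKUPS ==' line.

Process each operation:
  + 6.0.0.0/8 (H1) depth=8
  + 6.240.0.0/12 (H0) depth=12
  lookup 6.240.0.2: bits 000001101111 walk d0:-→d1:-→d2:-→d3:-→d4:-→d5:-→d6:-→d7:-→d8:H1→d9:-→d10:-→d11:-→d12:H0 -> H0
  + 0.0.0.0/0 (H3) depth=0
  + 104.239.108.79/32 (H2) depth=32
  + 0.0.0.0/0 (H0) depth=0
  + 4.178.36.251/32 (H2) depth=32
  lookup 6.240.1.5: bits 000001101111 walk d0:H0→d1:-→d2:-→d3:-→d4:-→d5:-→d6:-→d7:-→d8:H1→d9:-→d10:-→d11:-→d12:H0 -> H0
  + 8.0.0.0/6 (H2) depth=6
  + 6.242.180.64/26 (H2) depth=26
  del 6.242.180.64/26 (clear depth 26)
  lookup 104.239.108.79: bits 01101000111011110110110001001111 walk d0:H0→d1:-→d2:-→d3:-→d4:-→d5:-→d6:-→d7:-→d8:-→d9:-→d10:-→d11:-→d12:-→d13:-→d14:-→d15:-→d16:-→d17:-→d18:-→d19:-→d20:-→d21:-→d22:-→d23:-→d24:-→d25:-→d26:-→d27:-→d28:-→d29:-→d30:-→d31:-→d32:H2 -> H2
  + 6.0.0.0/8 (H2) depth=8
  lookup 104.239.108.79: bits 01101000111011110110110001001111 walk d0:H0→d1:-→d2:-→d3:-→d4:-→d5:-→d6:-→d7:-→d8:-→d9:-→d10:-→d11:-→d12:-→d13:-→d14:-→d15:-→d16:-→d17:-→d18:-→d19:-→d20:-→d21:-→d22:-→d23:-→d24:-→d25:-→d26:-→d27:-→d28:-→d29:-→d30:-→d31:-→d32:H2 -> H2
  + 0.0.0.0/0 (H2) depth=0
  lookup 104.239.108.79: bits 01101000111011110110110001001111 walk d0:H2→d1:-→d2:-→d3:-→d4:-→d5:-→d6:-→d7:-→d8:-→d9:-→d10:-→d11:-→d12:-→d13:-→d14:-→d15:-→d16:-→d17:-→d18:-→d19:-→d20:-→d21:-→d22:-→d23:-→d24:-→d25:-→d26:-→d27:-→d28:-→d29:-→d30:-→d31:-→d32:H2 -> H2
  del 8.0.0.0/6 (clear depth 6)
  + 4.178.0.0/16 (H2) depth=16
  lookup 6.240.0.20: bits 00000110111100 walk d0:H2→d1:-→d2:-→d3:-→d4:-→d5:-→d6:-→d7:-→d8:H2→d9:-→d10:-→d11:-→d12:H0→d13:-→d14:- -> H0
  + 10.0.0.0/8 (H1) depth=8
  lookup 6.240.38.130: bits 00000110111100 walk d0:H2→d1:-→d2:-→d3:-→d4:-→d5:-→d6:-→d7:-→d8:H2→d9:-→d10:-→d11:-→d12:H0→d13:-→d14:- -> H0
  + 10.4.80.0/20 (H4) depth=20

== LOOKUPS ==
["H0","H0","H2","H2","H2","H0","H0"]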